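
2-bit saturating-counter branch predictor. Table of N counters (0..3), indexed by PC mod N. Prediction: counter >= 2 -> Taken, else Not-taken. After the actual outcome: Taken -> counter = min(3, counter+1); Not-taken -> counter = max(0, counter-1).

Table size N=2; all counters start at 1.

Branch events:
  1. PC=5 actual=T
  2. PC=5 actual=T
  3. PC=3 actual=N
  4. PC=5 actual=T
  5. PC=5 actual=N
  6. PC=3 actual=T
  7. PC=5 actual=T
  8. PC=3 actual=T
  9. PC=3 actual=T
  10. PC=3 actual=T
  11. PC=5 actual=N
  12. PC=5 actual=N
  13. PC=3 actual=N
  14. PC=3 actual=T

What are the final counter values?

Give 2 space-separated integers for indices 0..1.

Answer: 1 1

Derivation:
Ev 1: PC=5 idx=1 pred=N actual=T -> ctr[1]=2
Ev 2: PC=5 idx=1 pred=T actual=T -> ctr[1]=3
Ev 3: PC=3 idx=1 pred=T actual=N -> ctr[1]=2
Ev 4: PC=5 idx=1 pred=T actual=T -> ctr[1]=3
Ev 5: PC=5 idx=1 pred=T actual=N -> ctr[1]=2
Ev 6: PC=3 idx=1 pred=T actual=T -> ctr[1]=3
Ev 7: PC=5 idx=1 pred=T actual=T -> ctr[1]=3
Ev 8: PC=3 idx=1 pred=T actual=T -> ctr[1]=3
Ev 9: PC=3 idx=1 pred=T actual=T -> ctr[1]=3
Ev 10: PC=3 idx=1 pred=T actual=T -> ctr[1]=3
Ev 11: PC=5 idx=1 pred=T actual=N -> ctr[1]=2
Ev 12: PC=5 idx=1 pred=T actual=N -> ctr[1]=1
Ev 13: PC=3 idx=1 pred=N actual=N -> ctr[1]=0
Ev 14: PC=3 idx=1 pred=N actual=T -> ctr[1]=1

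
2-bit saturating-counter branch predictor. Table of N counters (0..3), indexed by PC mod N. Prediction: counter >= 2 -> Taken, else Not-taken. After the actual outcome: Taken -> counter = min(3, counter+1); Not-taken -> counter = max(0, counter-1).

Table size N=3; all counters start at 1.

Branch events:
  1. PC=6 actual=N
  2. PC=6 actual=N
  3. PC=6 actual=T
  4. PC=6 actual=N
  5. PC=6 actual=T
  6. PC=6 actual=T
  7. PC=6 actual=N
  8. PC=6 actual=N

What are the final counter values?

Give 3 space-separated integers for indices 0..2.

Answer: 0 1 1

Derivation:
Ev 1: PC=6 idx=0 pred=N actual=N -> ctr[0]=0
Ev 2: PC=6 idx=0 pred=N actual=N -> ctr[0]=0
Ev 3: PC=6 idx=0 pred=N actual=T -> ctr[0]=1
Ev 4: PC=6 idx=0 pred=N actual=N -> ctr[0]=0
Ev 5: PC=6 idx=0 pred=N actual=T -> ctr[0]=1
Ev 6: PC=6 idx=0 pred=N actual=T -> ctr[0]=2
Ev 7: PC=6 idx=0 pred=T actual=N -> ctr[0]=1
Ev 8: PC=6 idx=0 pred=N actual=N -> ctr[0]=0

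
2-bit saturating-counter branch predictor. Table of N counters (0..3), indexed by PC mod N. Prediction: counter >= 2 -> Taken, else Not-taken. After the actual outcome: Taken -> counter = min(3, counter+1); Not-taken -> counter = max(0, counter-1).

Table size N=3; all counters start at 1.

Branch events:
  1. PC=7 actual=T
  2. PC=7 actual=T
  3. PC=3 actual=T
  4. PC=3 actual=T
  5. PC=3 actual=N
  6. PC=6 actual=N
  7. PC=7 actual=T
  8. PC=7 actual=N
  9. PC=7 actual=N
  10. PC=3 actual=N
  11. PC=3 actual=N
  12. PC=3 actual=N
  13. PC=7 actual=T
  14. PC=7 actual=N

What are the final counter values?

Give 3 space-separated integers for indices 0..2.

Ev 1: PC=7 idx=1 pred=N actual=T -> ctr[1]=2
Ev 2: PC=7 idx=1 pred=T actual=T -> ctr[1]=3
Ev 3: PC=3 idx=0 pred=N actual=T -> ctr[0]=2
Ev 4: PC=3 idx=0 pred=T actual=T -> ctr[0]=3
Ev 5: PC=3 idx=0 pred=T actual=N -> ctr[0]=2
Ev 6: PC=6 idx=0 pred=T actual=N -> ctr[0]=1
Ev 7: PC=7 idx=1 pred=T actual=T -> ctr[1]=3
Ev 8: PC=7 idx=1 pred=T actual=N -> ctr[1]=2
Ev 9: PC=7 idx=1 pred=T actual=N -> ctr[1]=1
Ev 10: PC=3 idx=0 pred=N actual=N -> ctr[0]=0
Ev 11: PC=3 idx=0 pred=N actual=N -> ctr[0]=0
Ev 12: PC=3 idx=0 pred=N actual=N -> ctr[0]=0
Ev 13: PC=7 idx=1 pred=N actual=T -> ctr[1]=2
Ev 14: PC=7 idx=1 pred=T actual=N -> ctr[1]=1

Answer: 0 1 1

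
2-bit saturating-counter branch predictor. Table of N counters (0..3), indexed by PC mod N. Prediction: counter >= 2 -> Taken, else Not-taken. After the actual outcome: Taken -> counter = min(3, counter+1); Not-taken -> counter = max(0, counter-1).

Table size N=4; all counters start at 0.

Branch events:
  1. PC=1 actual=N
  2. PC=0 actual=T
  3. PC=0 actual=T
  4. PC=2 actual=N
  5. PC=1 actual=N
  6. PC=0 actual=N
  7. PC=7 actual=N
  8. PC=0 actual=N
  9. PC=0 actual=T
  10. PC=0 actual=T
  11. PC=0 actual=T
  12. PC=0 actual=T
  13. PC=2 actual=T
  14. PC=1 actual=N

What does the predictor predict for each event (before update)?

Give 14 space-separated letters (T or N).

Answer: N N N N N T N N N N T T N N

Derivation:
Ev 1: PC=1 idx=1 pred=N actual=N -> ctr[1]=0
Ev 2: PC=0 idx=0 pred=N actual=T -> ctr[0]=1
Ev 3: PC=0 idx=0 pred=N actual=T -> ctr[0]=2
Ev 4: PC=2 idx=2 pred=N actual=N -> ctr[2]=0
Ev 5: PC=1 idx=1 pred=N actual=N -> ctr[1]=0
Ev 6: PC=0 idx=0 pred=T actual=N -> ctr[0]=1
Ev 7: PC=7 idx=3 pred=N actual=N -> ctr[3]=0
Ev 8: PC=0 idx=0 pred=N actual=N -> ctr[0]=0
Ev 9: PC=0 idx=0 pred=N actual=T -> ctr[0]=1
Ev 10: PC=0 idx=0 pred=N actual=T -> ctr[0]=2
Ev 11: PC=0 idx=0 pred=T actual=T -> ctr[0]=3
Ev 12: PC=0 idx=0 pred=T actual=T -> ctr[0]=3
Ev 13: PC=2 idx=2 pred=N actual=T -> ctr[2]=1
Ev 14: PC=1 idx=1 pred=N actual=N -> ctr[1]=0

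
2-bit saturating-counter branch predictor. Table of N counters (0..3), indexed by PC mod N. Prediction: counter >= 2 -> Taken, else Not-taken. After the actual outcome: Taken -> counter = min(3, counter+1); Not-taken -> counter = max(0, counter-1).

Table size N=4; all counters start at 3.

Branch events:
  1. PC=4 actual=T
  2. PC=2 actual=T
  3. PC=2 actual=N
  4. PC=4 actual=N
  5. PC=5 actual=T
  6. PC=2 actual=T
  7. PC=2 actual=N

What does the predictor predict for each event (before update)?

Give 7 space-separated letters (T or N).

Answer: T T T T T T T

Derivation:
Ev 1: PC=4 idx=0 pred=T actual=T -> ctr[0]=3
Ev 2: PC=2 idx=2 pred=T actual=T -> ctr[2]=3
Ev 3: PC=2 idx=2 pred=T actual=N -> ctr[2]=2
Ev 4: PC=4 idx=0 pred=T actual=N -> ctr[0]=2
Ev 5: PC=5 idx=1 pred=T actual=T -> ctr[1]=3
Ev 6: PC=2 idx=2 pred=T actual=T -> ctr[2]=3
Ev 7: PC=2 idx=2 pred=T actual=N -> ctr[2]=2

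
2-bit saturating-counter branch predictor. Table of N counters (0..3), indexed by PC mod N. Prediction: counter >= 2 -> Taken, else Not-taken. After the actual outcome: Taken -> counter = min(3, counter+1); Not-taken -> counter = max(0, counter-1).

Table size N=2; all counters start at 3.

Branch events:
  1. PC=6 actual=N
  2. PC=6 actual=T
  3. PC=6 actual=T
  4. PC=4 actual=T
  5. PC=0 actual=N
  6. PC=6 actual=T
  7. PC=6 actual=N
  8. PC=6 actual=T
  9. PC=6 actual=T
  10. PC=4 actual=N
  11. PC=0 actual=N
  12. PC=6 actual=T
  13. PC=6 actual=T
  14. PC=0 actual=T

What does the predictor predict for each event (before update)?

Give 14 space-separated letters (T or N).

Ev 1: PC=6 idx=0 pred=T actual=N -> ctr[0]=2
Ev 2: PC=6 idx=0 pred=T actual=T -> ctr[0]=3
Ev 3: PC=6 idx=0 pred=T actual=T -> ctr[0]=3
Ev 4: PC=4 idx=0 pred=T actual=T -> ctr[0]=3
Ev 5: PC=0 idx=0 pred=T actual=N -> ctr[0]=2
Ev 6: PC=6 idx=0 pred=T actual=T -> ctr[0]=3
Ev 7: PC=6 idx=0 pred=T actual=N -> ctr[0]=2
Ev 8: PC=6 idx=0 pred=T actual=T -> ctr[0]=3
Ev 9: PC=6 idx=0 pred=T actual=T -> ctr[0]=3
Ev 10: PC=4 idx=0 pred=T actual=N -> ctr[0]=2
Ev 11: PC=0 idx=0 pred=T actual=N -> ctr[0]=1
Ev 12: PC=6 idx=0 pred=N actual=T -> ctr[0]=2
Ev 13: PC=6 idx=0 pred=T actual=T -> ctr[0]=3
Ev 14: PC=0 idx=0 pred=T actual=T -> ctr[0]=3

Answer: T T T T T T T T T T T N T T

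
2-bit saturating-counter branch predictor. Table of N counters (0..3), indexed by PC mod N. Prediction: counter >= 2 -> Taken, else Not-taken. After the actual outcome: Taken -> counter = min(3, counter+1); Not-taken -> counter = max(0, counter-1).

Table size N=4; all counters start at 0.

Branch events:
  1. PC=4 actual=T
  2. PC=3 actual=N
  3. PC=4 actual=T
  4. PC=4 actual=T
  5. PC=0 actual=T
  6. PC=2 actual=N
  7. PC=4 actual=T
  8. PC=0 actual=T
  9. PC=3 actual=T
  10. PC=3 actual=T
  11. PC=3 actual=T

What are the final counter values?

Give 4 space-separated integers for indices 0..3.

Ev 1: PC=4 idx=0 pred=N actual=T -> ctr[0]=1
Ev 2: PC=3 idx=3 pred=N actual=N -> ctr[3]=0
Ev 3: PC=4 idx=0 pred=N actual=T -> ctr[0]=2
Ev 4: PC=4 idx=0 pred=T actual=T -> ctr[0]=3
Ev 5: PC=0 idx=0 pred=T actual=T -> ctr[0]=3
Ev 6: PC=2 idx=2 pred=N actual=N -> ctr[2]=0
Ev 7: PC=4 idx=0 pred=T actual=T -> ctr[0]=3
Ev 8: PC=0 idx=0 pred=T actual=T -> ctr[0]=3
Ev 9: PC=3 idx=3 pred=N actual=T -> ctr[3]=1
Ev 10: PC=3 idx=3 pred=N actual=T -> ctr[3]=2
Ev 11: PC=3 idx=3 pred=T actual=T -> ctr[3]=3

Answer: 3 0 0 3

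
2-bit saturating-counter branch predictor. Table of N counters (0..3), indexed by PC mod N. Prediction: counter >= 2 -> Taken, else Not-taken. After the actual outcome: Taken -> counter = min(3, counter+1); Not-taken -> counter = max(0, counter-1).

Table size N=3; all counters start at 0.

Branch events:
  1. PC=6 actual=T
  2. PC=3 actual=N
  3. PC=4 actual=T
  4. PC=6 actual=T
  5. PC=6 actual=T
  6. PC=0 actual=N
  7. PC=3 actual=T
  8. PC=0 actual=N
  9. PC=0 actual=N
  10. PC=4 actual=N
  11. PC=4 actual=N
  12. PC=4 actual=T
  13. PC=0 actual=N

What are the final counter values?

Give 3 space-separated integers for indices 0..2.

Answer: 0 1 0

Derivation:
Ev 1: PC=6 idx=0 pred=N actual=T -> ctr[0]=1
Ev 2: PC=3 idx=0 pred=N actual=N -> ctr[0]=0
Ev 3: PC=4 idx=1 pred=N actual=T -> ctr[1]=1
Ev 4: PC=6 idx=0 pred=N actual=T -> ctr[0]=1
Ev 5: PC=6 idx=0 pred=N actual=T -> ctr[0]=2
Ev 6: PC=0 idx=0 pred=T actual=N -> ctr[0]=1
Ev 7: PC=3 idx=0 pred=N actual=T -> ctr[0]=2
Ev 8: PC=0 idx=0 pred=T actual=N -> ctr[0]=1
Ev 9: PC=0 idx=0 pred=N actual=N -> ctr[0]=0
Ev 10: PC=4 idx=1 pred=N actual=N -> ctr[1]=0
Ev 11: PC=4 idx=1 pred=N actual=N -> ctr[1]=0
Ev 12: PC=4 idx=1 pred=N actual=T -> ctr[1]=1
Ev 13: PC=0 idx=0 pred=N actual=N -> ctr[0]=0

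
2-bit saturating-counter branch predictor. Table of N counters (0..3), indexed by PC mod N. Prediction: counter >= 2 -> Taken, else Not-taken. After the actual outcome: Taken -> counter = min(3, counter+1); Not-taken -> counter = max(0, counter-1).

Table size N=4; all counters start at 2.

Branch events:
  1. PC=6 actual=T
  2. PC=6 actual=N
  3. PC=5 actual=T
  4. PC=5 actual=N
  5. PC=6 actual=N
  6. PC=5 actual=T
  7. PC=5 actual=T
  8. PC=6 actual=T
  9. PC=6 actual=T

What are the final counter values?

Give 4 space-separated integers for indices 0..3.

Answer: 2 3 3 2

Derivation:
Ev 1: PC=6 idx=2 pred=T actual=T -> ctr[2]=3
Ev 2: PC=6 idx=2 pred=T actual=N -> ctr[2]=2
Ev 3: PC=5 idx=1 pred=T actual=T -> ctr[1]=3
Ev 4: PC=5 idx=1 pred=T actual=N -> ctr[1]=2
Ev 5: PC=6 idx=2 pred=T actual=N -> ctr[2]=1
Ev 6: PC=5 idx=1 pred=T actual=T -> ctr[1]=3
Ev 7: PC=5 idx=1 pred=T actual=T -> ctr[1]=3
Ev 8: PC=6 idx=2 pred=N actual=T -> ctr[2]=2
Ev 9: PC=6 idx=2 pred=T actual=T -> ctr[2]=3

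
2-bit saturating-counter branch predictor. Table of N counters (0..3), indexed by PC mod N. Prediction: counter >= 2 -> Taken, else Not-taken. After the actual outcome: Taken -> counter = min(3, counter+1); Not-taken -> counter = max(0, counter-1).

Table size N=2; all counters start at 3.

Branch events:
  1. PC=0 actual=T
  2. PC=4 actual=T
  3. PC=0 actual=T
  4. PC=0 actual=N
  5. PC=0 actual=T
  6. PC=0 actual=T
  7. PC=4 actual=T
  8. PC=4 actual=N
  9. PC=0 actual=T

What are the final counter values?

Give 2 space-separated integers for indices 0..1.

Answer: 3 3

Derivation:
Ev 1: PC=0 idx=0 pred=T actual=T -> ctr[0]=3
Ev 2: PC=4 idx=0 pred=T actual=T -> ctr[0]=3
Ev 3: PC=0 idx=0 pred=T actual=T -> ctr[0]=3
Ev 4: PC=0 idx=0 pred=T actual=N -> ctr[0]=2
Ev 5: PC=0 idx=0 pred=T actual=T -> ctr[0]=3
Ev 6: PC=0 idx=0 pred=T actual=T -> ctr[0]=3
Ev 7: PC=4 idx=0 pred=T actual=T -> ctr[0]=3
Ev 8: PC=4 idx=0 pred=T actual=N -> ctr[0]=2
Ev 9: PC=0 idx=0 pred=T actual=T -> ctr[0]=3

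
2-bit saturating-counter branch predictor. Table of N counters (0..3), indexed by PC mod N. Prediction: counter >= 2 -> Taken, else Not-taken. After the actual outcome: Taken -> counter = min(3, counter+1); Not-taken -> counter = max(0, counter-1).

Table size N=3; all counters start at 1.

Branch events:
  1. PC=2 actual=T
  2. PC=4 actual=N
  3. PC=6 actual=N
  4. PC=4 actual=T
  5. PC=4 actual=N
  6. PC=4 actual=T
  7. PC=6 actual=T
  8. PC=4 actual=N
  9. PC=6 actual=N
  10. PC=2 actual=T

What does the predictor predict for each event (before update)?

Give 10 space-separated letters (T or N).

Ev 1: PC=2 idx=2 pred=N actual=T -> ctr[2]=2
Ev 2: PC=4 idx=1 pred=N actual=N -> ctr[1]=0
Ev 3: PC=6 idx=0 pred=N actual=N -> ctr[0]=0
Ev 4: PC=4 idx=1 pred=N actual=T -> ctr[1]=1
Ev 5: PC=4 idx=1 pred=N actual=N -> ctr[1]=0
Ev 6: PC=4 idx=1 pred=N actual=T -> ctr[1]=1
Ev 7: PC=6 idx=0 pred=N actual=T -> ctr[0]=1
Ev 8: PC=4 idx=1 pred=N actual=N -> ctr[1]=0
Ev 9: PC=6 idx=0 pred=N actual=N -> ctr[0]=0
Ev 10: PC=2 idx=2 pred=T actual=T -> ctr[2]=3

Answer: N N N N N N N N N T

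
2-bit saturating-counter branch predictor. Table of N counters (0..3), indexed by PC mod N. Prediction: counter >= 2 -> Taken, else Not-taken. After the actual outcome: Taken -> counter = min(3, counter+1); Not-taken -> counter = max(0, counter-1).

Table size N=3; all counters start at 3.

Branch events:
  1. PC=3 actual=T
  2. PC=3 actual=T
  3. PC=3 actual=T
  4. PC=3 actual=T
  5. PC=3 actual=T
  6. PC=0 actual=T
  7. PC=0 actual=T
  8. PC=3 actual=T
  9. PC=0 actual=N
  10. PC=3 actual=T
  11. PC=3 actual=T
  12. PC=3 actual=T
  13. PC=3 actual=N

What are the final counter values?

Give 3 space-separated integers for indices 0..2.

Answer: 2 3 3

Derivation:
Ev 1: PC=3 idx=0 pred=T actual=T -> ctr[0]=3
Ev 2: PC=3 idx=0 pred=T actual=T -> ctr[0]=3
Ev 3: PC=3 idx=0 pred=T actual=T -> ctr[0]=3
Ev 4: PC=3 idx=0 pred=T actual=T -> ctr[0]=3
Ev 5: PC=3 idx=0 pred=T actual=T -> ctr[0]=3
Ev 6: PC=0 idx=0 pred=T actual=T -> ctr[0]=3
Ev 7: PC=0 idx=0 pred=T actual=T -> ctr[0]=3
Ev 8: PC=3 idx=0 pred=T actual=T -> ctr[0]=3
Ev 9: PC=0 idx=0 pred=T actual=N -> ctr[0]=2
Ev 10: PC=3 idx=0 pred=T actual=T -> ctr[0]=3
Ev 11: PC=3 idx=0 pred=T actual=T -> ctr[0]=3
Ev 12: PC=3 idx=0 pred=T actual=T -> ctr[0]=3
Ev 13: PC=3 idx=0 pred=T actual=N -> ctr[0]=2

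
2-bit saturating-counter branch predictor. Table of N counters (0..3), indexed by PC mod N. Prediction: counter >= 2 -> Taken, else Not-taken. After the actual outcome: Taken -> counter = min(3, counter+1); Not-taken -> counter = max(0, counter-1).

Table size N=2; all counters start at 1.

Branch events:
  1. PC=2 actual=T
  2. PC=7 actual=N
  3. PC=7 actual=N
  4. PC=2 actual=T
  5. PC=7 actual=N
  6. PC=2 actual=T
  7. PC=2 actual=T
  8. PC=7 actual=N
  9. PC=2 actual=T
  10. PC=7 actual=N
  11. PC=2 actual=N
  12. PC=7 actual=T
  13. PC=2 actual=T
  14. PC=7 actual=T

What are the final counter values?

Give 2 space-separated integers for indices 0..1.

Ev 1: PC=2 idx=0 pred=N actual=T -> ctr[0]=2
Ev 2: PC=7 idx=1 pred=N actual=N -> ctr[1]=0
Ev 3: PC=7 idx=1 pred=N actual=N -> ctr[1]=0
Ev 4: PC=2 idx=0 pred=T actual=T -> ctr[0]=3
Ev 5: PC=7 idx=1 pred=N actual=N -> ctr[1]=0
Ev 6: PC=2 idx=0 pred=T actual=T -> ctr[0]=3
Ev 7: PC=2 idx=0 pred=T actual=T -> ctr[0]=3
Ev 8: PC=7 idx=1 pred=N actual=N -> ctr[1]=0
Ev 9: PC=2 idx=0 pred=T actual=T -> ctr[0]=3
Ev 10: PC=7 idx=1 pred=N actual=N -> ctr[1]=0
Ev 11: PC=2 idx=0 pred=T actual=N -> ctr[0]=2
Ev 12: PC=7 idx=1 pred=N actual=T -> ctr[1]=1
Ev 13: PC=2 idx=0 pred=T actual=T -> ctr[0]=3
Ev 14: PC=7 idx=1 pred=N actual=T -> ctr[1]=2

Answer: 3 2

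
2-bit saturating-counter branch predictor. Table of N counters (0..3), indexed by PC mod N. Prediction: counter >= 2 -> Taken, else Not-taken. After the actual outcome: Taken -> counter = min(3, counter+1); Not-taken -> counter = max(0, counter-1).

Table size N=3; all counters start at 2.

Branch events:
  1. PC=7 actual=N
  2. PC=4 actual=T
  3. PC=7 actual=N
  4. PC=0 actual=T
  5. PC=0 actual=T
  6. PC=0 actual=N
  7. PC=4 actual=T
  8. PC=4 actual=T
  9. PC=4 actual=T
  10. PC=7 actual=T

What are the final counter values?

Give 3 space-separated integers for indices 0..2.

Answer: 2 3 2

Derivation:
Ev 1: PC=7 idx=1 pred=T actual=N -> ctr[1]=1
Ev 2: PC=4 idx=1 pred=N actual=T -> ctr[1]=2
Ev 3: PC=7 idx=1 pred=T actual=N -> ctr[1]=1
Ev 4: PC=0 idx=0 pred=T actual=T -> ctr[0]=3
Ev 5: PC=0 idx=0 pred=T actual=T -> ctr[0]=3
Ev 6: PC=0 idx=0 pred=T actual=N -> ctr[0]=2
Ev 7: PC=4 idx=1 pred=N actual=T -> ctr[1]=2
Ev 8: PC=4 idx=1 pred=T actual=T -> ctr[1]=3
Ev 9: PC=4 idx=1 pred=T actual=T -> ctr[1]=3
Ev 10: PC=7 idx=1 pred=T actual=T -> ctr[1]=3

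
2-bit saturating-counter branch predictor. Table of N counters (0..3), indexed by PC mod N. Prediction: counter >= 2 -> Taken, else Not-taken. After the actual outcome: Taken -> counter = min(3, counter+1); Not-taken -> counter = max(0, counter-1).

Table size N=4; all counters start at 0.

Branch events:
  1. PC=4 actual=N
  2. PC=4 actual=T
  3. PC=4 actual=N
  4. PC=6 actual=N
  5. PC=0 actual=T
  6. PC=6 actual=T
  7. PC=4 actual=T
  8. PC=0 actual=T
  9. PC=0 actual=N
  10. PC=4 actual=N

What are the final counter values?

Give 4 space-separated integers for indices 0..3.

Ev 1: PC=4 idx=0 pred=N actual=N -> ctr[0]=0
Ev 2: PC=4 idx=0 pred=N actual=T -> ctr[0]=1
Ev 3: PC=4 idx=0 pred=N actual=N -> ctr[0]=0
Ev 4: PC=6 idx=2 pred=N actual=N -> ctr[2]=0
Ev 5: PC=0 idx=0 pred=N actual=T -> ctr[0]=1
Ev 6: PC=6 idx=2 pred=N actual=T -> ctr[2]=1
Ev 7: PC=4 idx=0 pred=N actual=T -> ctr[0]=2
Ev 8: PC=0 idx=0 pred=T actual=T -> ctr[0]=3
Ev 9: PC=0 idx=0 pred=T actual=N -> ctr[0]=2
Ev 10: PC=4 idx=0 pred=T actual=N -> ctr[0]=1

Answer: 1 0 1 0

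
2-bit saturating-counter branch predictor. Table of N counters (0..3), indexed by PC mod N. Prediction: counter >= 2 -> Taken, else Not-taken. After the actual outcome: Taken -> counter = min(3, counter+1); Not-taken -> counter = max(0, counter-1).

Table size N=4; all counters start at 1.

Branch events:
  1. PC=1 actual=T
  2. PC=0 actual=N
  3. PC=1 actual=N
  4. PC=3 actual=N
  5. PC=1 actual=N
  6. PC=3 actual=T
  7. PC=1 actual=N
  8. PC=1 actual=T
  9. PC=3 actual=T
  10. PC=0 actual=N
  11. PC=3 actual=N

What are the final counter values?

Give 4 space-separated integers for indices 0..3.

Answer: 0 1 1 1

Derivation:
Ev 1: PC=1 idx=1 pred=N actual=T -> ctr[1]=2
Ev 2: PC=0 idx=0 pred=N actual=N -> ctr[0]=0
Ev 3: PC=1 idx=1 pred=T actual=N -> ctr[1]=1
Ev 4: PC=3 idx=3 pred=N actual=N -> ctr[3]=0
Ev 5: PC=1 idx=1 pred=N actual=N -> ctr[1]=0
Ev 6: PC=3 idx=3 pred=N actual=T -> ctr[3]=1
Ev 7: PC=1 idx=1 pred=N actual=N -> ctr[1]=0
Ev 8: PC=1 idx=1 pred=N actual=T -> ctr[1]=1
Ev 9: PC=3 idx=3 pred=N actual=T -> ctr[3]=2
Ev 10: PC=0 idx=0 pred=N actual=N -> ctr[0]=0
Ev 11: PC=3 idx=3 pred=T actual=N -> ctr[3]=1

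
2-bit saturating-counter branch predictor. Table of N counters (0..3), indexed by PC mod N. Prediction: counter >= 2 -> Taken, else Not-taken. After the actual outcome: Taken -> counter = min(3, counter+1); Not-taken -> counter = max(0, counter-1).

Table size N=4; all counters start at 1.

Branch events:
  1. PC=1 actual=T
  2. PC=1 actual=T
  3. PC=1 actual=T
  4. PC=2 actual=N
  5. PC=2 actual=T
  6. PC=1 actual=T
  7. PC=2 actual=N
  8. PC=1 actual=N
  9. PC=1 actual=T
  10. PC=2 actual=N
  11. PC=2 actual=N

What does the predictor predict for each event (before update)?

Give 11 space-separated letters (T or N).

Ev 1: PC=1 idx=1 pred=N actual=T -> ctr[1]=2
Ev 2: PC=1 idx=1 pred=T actual=T -> ctr[1]=3
Ev 3: PC=1 idx=1 pred=T actual=T -> ctr[1]=3
Ev 4: PC=2 idx=2 pred=N actual=N -> ctr[2]=0
Ev 5: PC=2 idx=2 pred=N actual=T -> ctr[2]=1
Ev 6: PC=1 idx=1 pred=T actual=T -> ctr[1]=3
Ev 7: PC=2 idx=2 pred=N actual=N -> ctr[2]=0
Ev 8: PC=1 idx=1 pred=T actual=N -> ctr[1]=2
Ev 9: PC=1 idx=1 pred=T actual=T -> ctr[1]=3
Ev 10: PC=2 idx=2 pred=N actual=N -> ctr[2]=0
Ev 11: PC=2 idx=2 pred=N actual=N -> ctr[2]=0

Answer: N T T N N T N T T N N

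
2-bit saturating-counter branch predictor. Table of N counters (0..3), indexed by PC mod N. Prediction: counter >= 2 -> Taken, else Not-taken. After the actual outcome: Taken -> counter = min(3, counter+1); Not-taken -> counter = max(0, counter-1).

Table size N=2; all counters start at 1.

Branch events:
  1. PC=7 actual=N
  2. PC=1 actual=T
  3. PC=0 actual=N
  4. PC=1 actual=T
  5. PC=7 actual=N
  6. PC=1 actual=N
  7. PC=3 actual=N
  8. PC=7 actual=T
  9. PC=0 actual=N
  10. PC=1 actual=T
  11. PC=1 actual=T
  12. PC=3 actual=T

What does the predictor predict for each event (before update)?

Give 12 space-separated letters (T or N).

Answer: N N N N T N N N N N T T

Derivation:
Ev 1: PC=7 idx=1 pred=N actual=N -> ctr[1]=0
Ev 2: PC=1 idx=1 pred=N actual=T -> ctr[1]=1
Ev 3: PC=0 idx=0 pred=N actual=N -> ctr[0]=0
Ev 4: PC=1 idx=1 pred=N actual=T -> ctr[1]=2
Ev 5: PC=7 idx=1 pred=T actual=N -> ctr[1]=1
Ev 6: PC=1 idx=1 pred=N actual=N -> ctr[1]=0
Ev 7: PC=3 idx=1 pred=N actual=N -> ctr[1]=0
Ev 8: PC=7 idx=1 pred=N actual=T -> ctr[1]=1
Ev 9: PC=0 idx=0 pred=N actual=N -> ctr[0]=0
Ev 10: PC=1 idx=1 pred=N actual=T -> ctr[1]=2
Ev 11: PC=1 idx=1 pred=T actual=T -> ctr[1]=3
Ev 12: PC=3 idx=1 pred=T actual=T -> ctr[1]=3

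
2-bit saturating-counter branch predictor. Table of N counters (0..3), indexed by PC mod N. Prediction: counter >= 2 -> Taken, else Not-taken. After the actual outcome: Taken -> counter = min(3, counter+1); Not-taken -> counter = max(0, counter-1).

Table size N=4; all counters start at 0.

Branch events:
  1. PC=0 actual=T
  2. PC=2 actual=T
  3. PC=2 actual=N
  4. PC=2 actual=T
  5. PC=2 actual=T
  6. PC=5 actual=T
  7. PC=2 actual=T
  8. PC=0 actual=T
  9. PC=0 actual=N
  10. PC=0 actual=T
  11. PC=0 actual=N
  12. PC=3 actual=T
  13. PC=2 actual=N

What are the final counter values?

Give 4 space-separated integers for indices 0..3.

Answer: 1 1 2 1

Derivation:
Ev 1: PC=0 idx=0 pred=N actual=T -> ctr[0]=1
Ev 2: PC=2 idx=2 pred=N actual=T -> ctr[2]=1
Ev 3: PC=2 idx=2 pred=N actual=N -> ctr[2]=0
Ev 4: PC=2 idx=2 pred=N actual=T -> ctr[2]=1
Ev 5: PC=2 idx=2 pred=N actual=T -> ctr[2]=2
Ev 6: PC=5 idx=1 pred=N actual=T -> ctr[1]=1
Ev 7: PC=2 idx=2 pred=T actual=T -> ctr[2]=3
Ev 8: PC=0 idx=0 pred=N actual=T -> ctr[0]=2
Ev 9: PC=0 idx=0 pred=T actual=N -> ctr[0]=1
Ev 10: PC=0 idx=0 pred=N actual=T -> ctr[0]=2
Ev 11: PC=0 idx=0 pred=T actual=N -> ctr[0]=1
Ev 12: PC=3 idx=3 pred=N actual=T -> ctr[3]=1
Ev 13: PC=2 idx=2 pred=T actual=N -> ctr[2]=2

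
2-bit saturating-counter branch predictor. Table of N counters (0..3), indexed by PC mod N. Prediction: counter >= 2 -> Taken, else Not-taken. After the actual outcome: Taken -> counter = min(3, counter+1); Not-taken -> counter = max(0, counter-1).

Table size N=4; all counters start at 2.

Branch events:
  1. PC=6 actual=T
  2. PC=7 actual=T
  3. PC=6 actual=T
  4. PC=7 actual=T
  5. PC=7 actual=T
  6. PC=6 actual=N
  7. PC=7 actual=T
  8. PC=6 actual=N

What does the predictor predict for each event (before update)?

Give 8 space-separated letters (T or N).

Answer: T T T T T T T T

Derivation:
Ev 1: PC=6 idx=2 pred=T actual=T -> ctr[2]=3
Ev 2: PC=7 idx=3 pred=T actual=T -> ctr[3]=3
Ev 3: PC=6 idx=2 pred=T actual=T -> ctr[2]=3
Ev 4: PC=7 idx=3 pred=T actual=T -> ctr[3]=3
Ev 5: PC=7 idx=3 pred=T actual=T -> ctr[3]=3
Ev 6: PC=6 idx=2 pred=T actual=N -> ctr[2]=2
Ev 7: PC=7 idx=3 pred=T actual=T -> ctr[3]=3
Ev 8: PC=6 idx=2 pred=T actual=N -> ctr[2]=1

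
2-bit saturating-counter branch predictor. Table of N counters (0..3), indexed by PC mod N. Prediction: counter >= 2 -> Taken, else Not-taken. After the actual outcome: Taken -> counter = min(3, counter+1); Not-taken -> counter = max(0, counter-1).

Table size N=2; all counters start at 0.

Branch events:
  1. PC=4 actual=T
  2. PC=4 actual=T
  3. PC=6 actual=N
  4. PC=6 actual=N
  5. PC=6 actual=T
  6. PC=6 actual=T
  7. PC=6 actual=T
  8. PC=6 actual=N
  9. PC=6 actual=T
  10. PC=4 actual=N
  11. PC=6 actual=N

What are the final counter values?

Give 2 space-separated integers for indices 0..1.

Answer: 1 0

Derivation:
Ev 1: PC=4 idx=0 pred=N actual=T -> ctr[0]=1
Ev 2: PC=4 idx=0 pred=N actual=T -> ctr[0]=2
Ev 3: PC=6 idx=0 pred=T actual=N -> ctr[0]=1
Ev 4: PC=6 idx=0 pred=N actual=N -> ctr[0]=0
Ev 5: PC=6 idx=0 pred=N actual=T -> ctr[0]=1
Ev 6: PC=6 idx=0 pred=N actual=T -> ctr[0]=2
Ev 7: PC=6 idx=0 pred=T actual=T -> ctr[0]=3
Ev 8: PC=6 idx=0 pred=T actual=N -> ctr[0]=2
Ev 9: PC=6 idx=0 pred=T actual=T -> ctr[0]=3
Ev 10: PC=4 idx=0 pred=T actual=N -> ctr[0]=2
Ev 11: PC=6 idx=0 pred=T actual=N -> ctr[0]=1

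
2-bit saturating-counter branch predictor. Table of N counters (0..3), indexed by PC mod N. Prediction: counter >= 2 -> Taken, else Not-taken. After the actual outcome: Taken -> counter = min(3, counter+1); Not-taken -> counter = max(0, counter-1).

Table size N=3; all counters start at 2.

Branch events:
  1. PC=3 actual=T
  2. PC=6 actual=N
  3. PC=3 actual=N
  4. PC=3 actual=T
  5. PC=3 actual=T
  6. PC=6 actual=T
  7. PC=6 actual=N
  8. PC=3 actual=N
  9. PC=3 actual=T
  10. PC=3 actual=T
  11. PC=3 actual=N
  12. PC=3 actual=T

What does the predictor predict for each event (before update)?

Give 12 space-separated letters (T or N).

Ev 1: PC=3 idx=0 pred=T actual=T -> ctr[0]=3
Ev 2: PC=6 idx=0 pred=T actual=N -> ctr[0]=2
Ev 3: PC=3 idx=0 pred=T actual=N -> ctr[0]=1
Ev 4: PC=3 idx=0 pred=N actual=T -> ctr[0]=2
Ev 5: PC=3 idx=0 pred=T actual=T -> ctr[0]=3
Ev 6: PC=6 idx=0 pred=T actual=T -> ctr[0]=3
Ev 7: PC=6 idx=0 pred=T actual=N -> ctr[0]=2
Ev 8: PC=3 idx=0 pred=T actual=N -> ctr[0]=1
Ev 9: PC=3 idx=0 pred=N actual=T -> ctr[0]=2
Ev 10: PC=3 idx=0 pred=T actual=T -> ctr[0]=3
Ev 11: PC=3 idx=0 pred=T actual=N -> ctr[0]=2
Ev 12: PC=3 idx=0 pred=T actual=T -> ctr[0]=3

Answer: T T T N T T T T N T T T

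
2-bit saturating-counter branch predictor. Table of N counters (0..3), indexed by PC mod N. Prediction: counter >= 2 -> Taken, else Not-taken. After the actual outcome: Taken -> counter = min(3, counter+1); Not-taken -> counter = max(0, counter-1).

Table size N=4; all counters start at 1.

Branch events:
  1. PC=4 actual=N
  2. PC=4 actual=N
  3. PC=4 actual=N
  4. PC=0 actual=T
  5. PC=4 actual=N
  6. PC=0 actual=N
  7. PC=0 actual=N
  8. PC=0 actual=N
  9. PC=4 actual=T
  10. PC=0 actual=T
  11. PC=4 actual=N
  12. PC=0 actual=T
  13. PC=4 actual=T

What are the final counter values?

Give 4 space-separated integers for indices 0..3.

Answer: 3 1 1 1

Derivation:
Ev 1: PC=4 idx=0 pred=N actual=N -> ctr[0]=0
Ev 2: PC=4 idx=0 pred=N actual=N -> ctr[0]=0
Ev 3: PC=4 idx=0 pred=N actual=N -> ctr[0]=0
Ev 4: PC=0 idx=0 pred=N actual=T -> ctr[0]=1
Ev 5: PC=4 idx=0 pred=N actual=N -> ctr[0]=0
Ev 6: PC=0 idx=0 pred=N actual=N -> ctr[0]=0
Ev 7: PC=0 idx=0 pred=N actual=N -> ctr[0]=0
Ev 8: PC=0 idx=0 pred=N actual=N -> ctr[0]=0
Ev 9: PC=4 idx=0 pred=N actual=T -> ctr[0]=1
Ev 10: PC=0 idx=0 pred=N actual=T -> ctr[0]=2
Ev 11: PC=4 idx=0 pred=T actual=N -> ctr[0]=1
Ev 12: PC=0 idx=0 pred=N actual=T -> ctr[0]=2
Ev 13: PC=4 idx=0 pred=T actual=T -> ctr[0]=3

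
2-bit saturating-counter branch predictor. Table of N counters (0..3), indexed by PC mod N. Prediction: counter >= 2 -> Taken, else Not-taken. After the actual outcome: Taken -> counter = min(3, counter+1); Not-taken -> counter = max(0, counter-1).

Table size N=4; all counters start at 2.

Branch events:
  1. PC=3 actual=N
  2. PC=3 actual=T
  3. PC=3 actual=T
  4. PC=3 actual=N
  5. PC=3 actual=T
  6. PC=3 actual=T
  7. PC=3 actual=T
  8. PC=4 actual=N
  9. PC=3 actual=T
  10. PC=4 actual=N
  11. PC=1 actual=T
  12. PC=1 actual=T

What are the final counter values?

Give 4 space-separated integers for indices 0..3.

Answer: 0 3 2 3

Derivation:
Ev 1: PC=3 idx=3 pred=T actual=N -> ctr[3]=1
Ev 2: PC=3 idx=3 pred=N actual=T -> ctr[3]=2
Ev 3: PC=3 idx=3 pred=T actual=T -> ctr[3]=3
Ev 4: PC=3 idx=3 pred=T actual=N -> ctr[3]=2
Ev 5: PC=3 idx=3 pred=T actual=T -> ctr[3]=3
Ev 6: PC=3 idx=3 pred=T actual=T -> ctr[3]=3
Ev 7: PC=3 idx=3 pred=T actual=T -> ctr[3]=3
Ev 8: PC=4 idx=0 pred=T actual=N -> ctr[0]=1
Ev 9: PC=3 idx=3 pred=T actual=T -> ctr[3]=3
Ev 10: PC=4 idx=0 pred=N actual=N -> ctr[0]=0
Ev 11: PC=1 idx=1 pred=T actual=T -> ctr[1]=3
Ev 12: PC=1 idx=1 pred=T actual=T -> ctr[1]=3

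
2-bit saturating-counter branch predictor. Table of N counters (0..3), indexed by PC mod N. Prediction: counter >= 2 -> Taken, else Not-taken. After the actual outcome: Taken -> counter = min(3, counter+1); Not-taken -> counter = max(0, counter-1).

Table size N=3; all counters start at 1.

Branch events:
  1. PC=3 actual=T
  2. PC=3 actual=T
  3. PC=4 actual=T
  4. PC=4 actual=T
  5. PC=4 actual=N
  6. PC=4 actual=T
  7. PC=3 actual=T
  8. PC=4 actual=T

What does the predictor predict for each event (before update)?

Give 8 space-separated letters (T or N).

Ev 1: PC=3 idx=0 pred=N actual=T -> ctr[0]=2
Ev 2: PC=3 idx=0 pred=T actual=T -> ctr[0]=3
Ev 3: PC=4 idx=1 pred=N actual=T -> ctr[1]=2
Ev 4: PC=4 idx=1 pred=T actual=T -> ctr[1]=3
Ev 5: PC=4 idx=1 pred=T actual=N -> ctr[1]=2
Ev 6: PC=4 idx=1 pred=T actual=T -> ctr[1]=3
Ev 7: PC=3 idx=0 pred=T actual=T -> ctr[0]=3
Ev 8: PC=4 idx=1 pred=T actual=T -> ctr[1]=3

Answer: N T N T T T T T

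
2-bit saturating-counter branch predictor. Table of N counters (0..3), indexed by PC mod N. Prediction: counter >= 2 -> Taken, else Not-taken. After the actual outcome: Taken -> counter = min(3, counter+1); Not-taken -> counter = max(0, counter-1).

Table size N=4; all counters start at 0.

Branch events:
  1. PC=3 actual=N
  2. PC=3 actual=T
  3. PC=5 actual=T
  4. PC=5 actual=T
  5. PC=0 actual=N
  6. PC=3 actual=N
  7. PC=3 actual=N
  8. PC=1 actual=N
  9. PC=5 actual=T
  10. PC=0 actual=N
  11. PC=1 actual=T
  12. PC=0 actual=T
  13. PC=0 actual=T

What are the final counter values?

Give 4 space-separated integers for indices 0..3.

Answer: 2 3 0 0

Derivation:
Ev 1: PC=3 idx=3 pred=N actual=N -> ctr[3]=0
Ev 2: PC=3 idx=3 pred=N actual=T -> ctr[3]=1
Ev 3: PC=5 idx=1 pred=N actual=T -> ctr[1]=1
Ev 4: PC=5 idx=1 pred=N actual=T -> ctr[1]=2
Ev 5: PC=0 idx=0 pred=N actual=N -> ctr[0]=0
Ev 6: PC=3 idx=3 pred=N actual=N -> ctr[3]=0
Ev 7: PC=3 idx=3 pred=N actual=N -> ctr[3]=0
Ev 8: PC=1 idx=1 pred=T actual=N -> ctr[1]=1
Ev 9: PC=5 idx=1 pred=N actual=T -> ctr[1]=2
Ev 10: PC=0 idx=0 pred=N actual=N -> ctr[0]=0
Ev 11: PC=1 idx=1 pred=T actual=T -> ctr[1]=3
Ev 12: PC=0 idx=0 pred=N actual=T -> ctr[0]=1
Ev 13: PC=0 idx=0 pred=N actual=T -> ctr[0]=2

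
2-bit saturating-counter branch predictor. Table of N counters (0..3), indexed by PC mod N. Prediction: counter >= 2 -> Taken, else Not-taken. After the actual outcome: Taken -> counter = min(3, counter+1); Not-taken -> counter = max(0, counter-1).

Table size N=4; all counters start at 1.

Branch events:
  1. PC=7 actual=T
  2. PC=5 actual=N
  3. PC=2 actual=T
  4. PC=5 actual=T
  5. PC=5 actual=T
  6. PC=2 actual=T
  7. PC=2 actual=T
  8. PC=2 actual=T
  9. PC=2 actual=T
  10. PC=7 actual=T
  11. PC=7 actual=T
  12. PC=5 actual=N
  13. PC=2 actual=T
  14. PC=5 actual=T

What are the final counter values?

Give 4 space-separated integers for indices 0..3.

Answer: 1 2 3 3

Derivation:
Ev 1: PC=7 idx=3 pred=N actual=T -> ctr[3]=2
Ev 2: PC=5 idx=1 pred=N actual=N -> ctr[1]=0
Ev 3: PC=2 idx=2 pred=N actual=T -> ctr[2]=2
Ev 4: PC=5 idx=1 pred=N actual=T -> ctr[1]=1
Ev 5: PC=5 idx=1 pred=N actual=T -> ctr[1]=2
Ev 6: PC=2 idx=2 pred=T actual=T -> ctr[2]=3
Ev 7: PC=2 idx=2 pred=T actual=T -> ctr[2]=3
Ev 8: PC=2 idx=2 pred=T actual=T -> ctr[2]=3
Ev 9: PC=2 idx=2 pred=T actual=T -> ctr[2]=3
Ev 10: PC=7 idx=3 pred=T actual=T -> ctr[3]=3
Ev 11: PC=7 idx=3 pred=T actual=T -> ctr[3]=3
Ev 12: PC=5 idx=1 pred=T actual=N -> ctr[1]=1
Ev 13: PC=2 idx=2 pred=T actual=T -> ctr[2]=3
Ev 14: PC=5 idx=1 pred=N actual=T -> ctr[1]=2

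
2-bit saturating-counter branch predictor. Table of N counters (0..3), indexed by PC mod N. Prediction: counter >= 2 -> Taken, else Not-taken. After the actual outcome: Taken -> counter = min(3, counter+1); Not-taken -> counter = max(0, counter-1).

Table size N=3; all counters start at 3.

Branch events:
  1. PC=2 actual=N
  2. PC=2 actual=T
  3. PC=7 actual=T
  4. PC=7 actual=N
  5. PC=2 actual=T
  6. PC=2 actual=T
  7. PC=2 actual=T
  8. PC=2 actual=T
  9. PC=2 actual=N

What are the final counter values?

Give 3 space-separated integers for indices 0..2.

Answer: 3 2 2

Derivation:
Ev 1: PC=2 idx=2 pred=T actual=N -> ctr[2]=2
Ev 2: PC=2 idx=2 pred=T actual=T -> ctr[2]=3
Ev 3: PC=7 idx=1 pred=T actual=T -> ctr[1]=3
Ev 4: PC=7 idx=1 pred=T actual=N -> ctr[1]=2
Ev 5: PC=2 idx=2 pred=T actual=T -> ctr[2]=3
Ev 6: PC=2 idx=2 pred=T actual=T -> ctr[2]=3
Ev 7: PC=2 idx=2 pred=T actual=T -> ctr[2]=3
Ev 8: PC=2 idx=2 pred=T actual=T -> ctr[2]=3
Ev 9: PC=2 idx=2 pred=T actual=N -> ctr[2]=2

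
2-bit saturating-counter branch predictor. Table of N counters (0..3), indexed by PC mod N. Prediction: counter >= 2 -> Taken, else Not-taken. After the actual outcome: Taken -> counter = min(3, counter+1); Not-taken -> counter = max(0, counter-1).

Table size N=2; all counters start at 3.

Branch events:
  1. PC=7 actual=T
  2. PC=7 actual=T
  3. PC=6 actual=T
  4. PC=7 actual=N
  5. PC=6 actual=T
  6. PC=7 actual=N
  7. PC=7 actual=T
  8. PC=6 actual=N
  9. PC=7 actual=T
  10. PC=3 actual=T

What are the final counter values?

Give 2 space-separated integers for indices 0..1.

Answer: 2 3

Derivation:
Ev 1: PC=7 idx=1 pred=T actual=T -> ctr[1]=3
Ev 2: PC=7 idx=1 pred=T actual=T -> ctr[1]=3
Ev 3: PC=6 idx=0 pred=T actual=T -> ctr[0]=3
Ev 4: PC=7 idx=1 pred=T actual=N -> ctr[1]=2
Ev 5: PC=6 idx=0 pred=T actual=T -> ctr[0]=3
Ev 6: PC=7 idx=1 pred=T actual=N -> ctr[1]=1
Ev 7: PC=7 idx=1 pred=N actual=T -> ctr[1]=2
Ev 8: PC=6 idx=0 pred=T actual=N -> ctr[0]=2
Ev 9: PC=7 idx=1 pred=T actual=T -> ctr[1]=3
Ev 10: PC=3 idx=1 pred=T actual=T -> ctr[1]=3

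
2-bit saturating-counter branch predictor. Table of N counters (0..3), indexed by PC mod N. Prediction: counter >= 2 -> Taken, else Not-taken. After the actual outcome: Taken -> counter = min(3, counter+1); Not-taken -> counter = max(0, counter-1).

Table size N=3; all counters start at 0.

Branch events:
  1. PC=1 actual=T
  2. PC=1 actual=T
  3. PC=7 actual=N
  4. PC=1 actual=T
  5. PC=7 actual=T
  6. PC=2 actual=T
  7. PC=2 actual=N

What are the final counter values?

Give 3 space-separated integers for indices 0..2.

Ev 1: PC=1 idx=1 pred=N actual=T -> ctr[1]=1
Ev 2: PC=1 idx=1 pred=N actual=T -> ctr[1]=2
Ev 3: PC=7 idx=1 pred=T actual=N -> ctr[1]=1
Ev 4: PC=1 idx=1 pred=N actual=T -> ctr[1]=2
Ev 5: PC=7 idx=1 pred=T actual=T -> ctr[1]=3
Ev 6: PC=2 idx=2 pred=N actual=T -> ctr[2]=1
Ev 7: PC=2 idx=2 pred=N actual=N -> ctr[2]=0

Answer: 0 3 0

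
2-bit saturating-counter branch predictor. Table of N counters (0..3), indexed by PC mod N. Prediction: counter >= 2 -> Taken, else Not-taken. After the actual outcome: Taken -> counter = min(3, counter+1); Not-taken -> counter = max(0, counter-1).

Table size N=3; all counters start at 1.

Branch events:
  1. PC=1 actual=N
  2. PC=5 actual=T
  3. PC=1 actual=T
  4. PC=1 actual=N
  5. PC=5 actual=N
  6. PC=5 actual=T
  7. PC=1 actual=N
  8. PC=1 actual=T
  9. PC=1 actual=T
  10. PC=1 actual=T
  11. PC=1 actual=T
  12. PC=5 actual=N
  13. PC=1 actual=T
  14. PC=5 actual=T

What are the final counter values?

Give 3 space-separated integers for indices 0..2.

Answer: 1 3 2

Derivation:
Ev 1: PC=1 idx=1 pred=N actual=N -> ctr[1]=0
Ev 2: PC=5 idx=2 pred=N actual=T -> ctr[2]=2
Ev 3: PC=1 idx=1 pred=N actual=T -> ctr[1]=1
Ev 4: PC=1 idx=1 pred=N actual=N -> ctr[1]=0
Ev 5: PC=5 idx=2 pred=T actual=N -> ctr[2]=1
Ev 6: PC=5 idx=2 pred=N actual=T -> ctr[2]=2
Ev 7: PC=1 idx=1 pred=N actual=N -> ctr[1]=0
Ev 8: PC=1 idx=1 pred=N actual=T -> ctr[1]=1
Ev 9: PC=1 idx=1 pred=N actual=T -> ctr[1]=2
Ev 10: PC=1 idx=1 pred=T actual=T -> ctr[1]=3
Ev 11: PC=1 idx=1 pred=T actual=T -> ctr[1]=3
Ev 12: PC=5 idx=2 pred=T actual=N -> ctr[2]=1
Ev 13: PC=1 idx=1 pred=T actual=T -> ctr[1]=3
Ev 14: PC=5 idx=2 pred=N actual=T -> ctr[2]=2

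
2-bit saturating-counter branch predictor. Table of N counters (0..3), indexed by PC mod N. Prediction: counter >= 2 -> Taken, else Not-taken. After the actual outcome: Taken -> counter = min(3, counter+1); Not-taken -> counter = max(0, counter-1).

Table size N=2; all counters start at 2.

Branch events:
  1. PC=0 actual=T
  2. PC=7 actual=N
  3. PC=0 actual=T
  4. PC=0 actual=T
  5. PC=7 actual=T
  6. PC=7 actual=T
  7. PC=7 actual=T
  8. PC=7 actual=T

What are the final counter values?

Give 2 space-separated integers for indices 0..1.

Ev 1: PC=0 idx=0 pred=T actual=T -> ctr[0]=3
Ev 2: PC=7 idx=1 pred=T actual=N -> ctr[1]=1
Ev 3: PC=0 idx=0 pred=T actual=T -> ctr[0]=3
Ev 4: PC=0 idx=0 pred=T actual=T -> ctr[0]=3
Ev 5: PC=7 idx=1 pred=N actual=T -> ctr[1]=2
Ev 6: PC=7 idx=1 pred=T actual=T -> ctr[1]=3
Ev 7: PC=7 idx=1 pred=T actual=T -> ctr[1]=3
Ev 8: PC=7 idx=1 pred=T actual=T -> ctr[1]=3

Answer: 3 3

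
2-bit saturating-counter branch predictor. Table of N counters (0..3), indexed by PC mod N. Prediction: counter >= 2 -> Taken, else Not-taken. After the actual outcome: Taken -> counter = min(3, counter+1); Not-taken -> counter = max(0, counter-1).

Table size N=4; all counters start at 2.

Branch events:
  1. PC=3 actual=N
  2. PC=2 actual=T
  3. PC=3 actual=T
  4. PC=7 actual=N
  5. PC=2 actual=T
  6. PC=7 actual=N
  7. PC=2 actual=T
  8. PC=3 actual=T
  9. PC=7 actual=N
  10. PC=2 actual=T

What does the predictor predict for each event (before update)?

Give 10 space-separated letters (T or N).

Answer: T T N T T N T N N T

Derivation:
Ev 1: PC=3 idx=3 pred=T actual=N -> ctr[3]=1
Ev 2: PC=2 idx=2 pred=T actual=T -> ctr[2]=3
Ev 3: PC=3 idx=3 pred=N actual=T -> ctr[3]=2
Ev 4: PC=7 idx=3 pred=T actual=N -> ctr[3]=1
Ev 5: PC=2 idx=2 pred=T actual=T -> ctr[2]=3
Ev 6: PC=7 idx=3 pred=N actual=N -> ctr[3]=0
Ev 7: PC=2 idx=2 pred=T actual=T -> ctr[2]=3
Ev 8: PC=3 idx=3 pred=N actual=T -> ctr[3]=1
Ev 9: PC=7 idx=3 pred=N actual=N -> ctr[3]=0
Ev 10: PC=2 idx=2 pred=T actual=T -> ctr[2]=3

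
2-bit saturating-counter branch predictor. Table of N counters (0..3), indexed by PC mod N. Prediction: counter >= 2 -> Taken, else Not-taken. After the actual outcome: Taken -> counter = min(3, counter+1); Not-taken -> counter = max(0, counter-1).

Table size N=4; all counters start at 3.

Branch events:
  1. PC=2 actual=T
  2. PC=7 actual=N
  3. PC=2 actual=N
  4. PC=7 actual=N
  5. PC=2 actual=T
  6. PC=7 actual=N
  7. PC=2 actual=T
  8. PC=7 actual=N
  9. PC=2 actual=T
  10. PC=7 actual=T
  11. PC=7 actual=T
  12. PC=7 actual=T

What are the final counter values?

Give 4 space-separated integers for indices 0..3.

Ev 1: PC=2 idx=2 pred=T actual=T -> ctr[2]=3
Ev 2: PC=7 idx=3 pred=T actual=N -> ctr[3]=2
Ev 3: PC=2 idx=2 pred=T actual=N -> ctr[2]=2
Ev 4: PC=7 idx=3 pred=T actual=N -> ctr[3]=1
Ev 5: PC=2 idx=2 pred=T actual=T -> ctr[2]=3
Ev 6: PC=7 idx=3 pred=N actual=N -> ctr[3]=0
Ev 7: PC=2 idx=2 pred=T actual=T -> ctr[2]=3
Ev 8: PC=7 idx=3 pred=N actual=N -> ctr[3]=0
Ev 9: PC=2 idx=2 pred=T actual=T -> ctr[2]=3
Ev 10: PC=7 idx=3 pred=N actual=T -> ctr[3]=1
Ev 11: PC=7 idx=3 pred=N actual=T -> ctr[3]=2
Ev 12: PC=7 idx=3 pred=T actual=T -> ctr[3]=3

Answer: 3 3 3 3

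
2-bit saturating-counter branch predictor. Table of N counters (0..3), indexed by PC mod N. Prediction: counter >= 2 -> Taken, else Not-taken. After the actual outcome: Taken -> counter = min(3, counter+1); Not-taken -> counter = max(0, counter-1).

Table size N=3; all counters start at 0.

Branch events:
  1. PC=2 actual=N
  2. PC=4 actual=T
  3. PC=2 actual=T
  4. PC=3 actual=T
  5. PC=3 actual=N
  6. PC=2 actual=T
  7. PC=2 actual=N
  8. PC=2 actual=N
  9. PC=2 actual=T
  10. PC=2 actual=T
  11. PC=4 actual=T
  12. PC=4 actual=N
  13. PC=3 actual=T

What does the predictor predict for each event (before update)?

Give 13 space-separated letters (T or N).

Ev 1: PC=2 idx=2 pred=N actual=N -> ctr[2]=0
Ev 2: PC=4 idx=1 pred=N actual=T -> ctr[1]=1
Ev 3: PC=2 idx=2 pred=N actual=T -> ctr[2]=1
Ev 4: PC=3 idx=0 pred=N actual=T -> ctr[0]=1
Ev 5: PC=3 idx=0 pred=N actual=N -> ctr[0]=0
Ev 6: PC=2 idx=2 pred=N actual=T -> ctr[2]=2
Ev 7: PC=2 idx=2 pred=T actual=N -> ctr[2]=1
Ev 8: PC=2 idx=2 pred=N actual=N -> ctr[2]=0
Ev 9: PC=2 idx=2 pred=N actual=T -> ctr[2]=1
Ev 10: PC=2 idx=2 pred=N actual=T -> ctr[2]=2
Ev 11: PC=4 idx=1 pred=N actual=T -> ctr[1]=2
Ev 12: PC=4 idx=1 pred=T actual=N -> ctr[1]=1
Ev 13: PC=3 idx=0 pred=N actual=T -> ctr[0]=1

Answer: N N N N N N T N N N N T N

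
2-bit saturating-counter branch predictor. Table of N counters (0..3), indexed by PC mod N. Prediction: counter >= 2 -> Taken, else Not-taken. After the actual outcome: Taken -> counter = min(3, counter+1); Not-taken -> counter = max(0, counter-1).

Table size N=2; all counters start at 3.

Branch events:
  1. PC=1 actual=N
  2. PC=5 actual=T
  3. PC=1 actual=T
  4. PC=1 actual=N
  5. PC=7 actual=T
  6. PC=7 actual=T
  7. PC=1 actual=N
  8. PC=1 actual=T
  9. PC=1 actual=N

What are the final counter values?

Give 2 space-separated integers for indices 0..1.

Answer: 3 2

Derivation:
Ev 1: PC=1 idx=1 pred=T actual=N -> ctr[1]=2
Ev 2: PC=5 idx=1 pred=T actual=T -> ctr[1]=3
Ev 3: PC=1 idx=1 pred=T actual=T -> ctr[1]=3
Ev 4: PC=1 idx=1 pred=T actual=N -> ctr[1]=2
Ev 5: PC=7 idx=1 pred=T actual=T -> ctr[1]=3
Ev 6: PC=7 idx=1 pred=T actual=T -> ctr[1]=3
Ev 7: PC=1 idx=1 pred=T actual=N -> ctr[1]=2
Ev 8: PC=1 idx=1 pred=T actual=T -> ctr[1]=3
Ev 9: PC=1 idx=1 pred=T actual=N -> ctr[1]=2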